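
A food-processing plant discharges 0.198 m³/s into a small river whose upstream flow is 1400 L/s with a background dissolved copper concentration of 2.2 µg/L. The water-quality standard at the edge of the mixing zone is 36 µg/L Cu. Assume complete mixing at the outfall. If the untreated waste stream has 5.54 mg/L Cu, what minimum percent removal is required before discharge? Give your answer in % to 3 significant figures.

1400 L/s = 1.4 m³/s.
2.2 µg/L = 0.0022 mg/L.
36 µg/L = 0.036 mg/L.
Mass balance: 0.036·1.598 = 0.198·Cₑ + 1.4·0.0022.
Cₑ = (0.05753 − 0.00308) / 0.198 = 0.275 mg/L.
Required removal = 1 − 0.275/5.54 = 95.04 %.

95.0 %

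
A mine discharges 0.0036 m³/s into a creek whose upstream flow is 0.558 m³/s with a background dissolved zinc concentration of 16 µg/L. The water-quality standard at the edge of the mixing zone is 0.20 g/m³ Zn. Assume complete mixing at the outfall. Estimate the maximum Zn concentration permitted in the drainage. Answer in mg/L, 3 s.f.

28.7 mg/L

16 µg/L = 0.016 mg/L.
Mass balance: 0.2·0.5616 = 0.0036·Cₑ + 0.558·0.016.
Cₑ = (0.1123 − 0.008928) / 0.0036 = 28.72 mg/L.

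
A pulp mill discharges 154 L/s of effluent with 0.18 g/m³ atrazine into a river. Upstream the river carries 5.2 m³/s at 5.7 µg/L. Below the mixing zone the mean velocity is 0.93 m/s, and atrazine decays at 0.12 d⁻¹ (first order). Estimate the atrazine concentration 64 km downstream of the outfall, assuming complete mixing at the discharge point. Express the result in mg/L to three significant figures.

154 L/s = 0.154 m³/s.
5.7 µg/L = 0.0057 mg/L.
After complete mixing, C₀ = (0.154·0.18 + 5.2·0.0057) / 5.354 = 0.01071 mg/L.
Travel time t = 6.4e+04 m / 0.93 m/s = 6.882e+04 s = 0.7965 d.
C = 0.01071·exp(−0.12·0.7965) = 0.01071·0.9088 = 0.009737 mg/L.

0.00974 mg/L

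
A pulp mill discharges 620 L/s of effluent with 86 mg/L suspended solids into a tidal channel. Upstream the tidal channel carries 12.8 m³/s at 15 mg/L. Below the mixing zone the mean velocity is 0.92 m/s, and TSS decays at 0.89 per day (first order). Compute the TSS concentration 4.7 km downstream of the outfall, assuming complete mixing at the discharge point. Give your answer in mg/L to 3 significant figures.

620 L/s = 0.62 m³/s.
After complete mixing, C₀ = (0.62·86 + 12.8·15) / 13.42 = 18.28 mg/L.
Travel time t = 4700 m / 0.92 m/s = 5109 s = 0.05913 d.
C = 18.28·exp(−0.89·0.05913) = 18.28·0.9487 = 17.34 mg/L.

17.3 mg/L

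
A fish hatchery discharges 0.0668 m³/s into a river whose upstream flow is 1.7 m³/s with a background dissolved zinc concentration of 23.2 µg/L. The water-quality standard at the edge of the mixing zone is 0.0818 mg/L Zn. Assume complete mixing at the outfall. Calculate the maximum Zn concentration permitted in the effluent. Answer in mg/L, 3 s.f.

23.2 µg/L = 0.0232 mg/L.
Mass balance: 0.0818·1.767 = 0.0668·Cₑ + 1.7·0.0232.
Cₑ = (0.1445 − 0.03944) / 0.0668 = 1.573 mg/L.

1.57 mg/L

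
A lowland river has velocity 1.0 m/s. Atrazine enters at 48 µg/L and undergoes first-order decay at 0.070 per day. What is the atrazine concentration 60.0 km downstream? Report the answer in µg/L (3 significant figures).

Travel time t = 60.0 km / 1.0 m/s = 6e+04/1.0 = 6e+04 s = 0.6944 d.
First-order decay: C = 48·exp(−0.070·0.6944) = 48·0.9526 = 45.72 µg/L.

45.7 µg/L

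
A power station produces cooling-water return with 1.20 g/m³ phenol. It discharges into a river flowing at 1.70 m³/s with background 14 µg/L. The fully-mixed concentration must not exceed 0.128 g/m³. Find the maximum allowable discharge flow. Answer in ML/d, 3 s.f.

14 µg/L = 0.014 mg/L.
Mass balance at complete mixing: C_std·(Q_w + Q_r) = Q_w·C_e + Q_r·C_b.
Rearranging, Q_w = Q_r·(C_std − C_b)/(C_e − C_std) = 1.70·(0.128 − 0.014) / (1.2 − 0.128) = 0.1808 m³/s.
= 15.62 ML/d.

15.6 ML/d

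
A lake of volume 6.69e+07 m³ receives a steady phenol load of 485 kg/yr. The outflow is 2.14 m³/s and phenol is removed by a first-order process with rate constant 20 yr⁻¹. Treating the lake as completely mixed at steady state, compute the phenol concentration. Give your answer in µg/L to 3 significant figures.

Outflow Q = 2.14 m³/s × 3.156e+07 s/yr = 6.753e+07 m³/yr.
Steady-state CSTR mass balance: W = Q·C + k·V·C, so C = W/(Q + kV).
Q + kV = 6.753e+07 + 20·6.69e+07 = 1.406e+09 m³/yr.
C = 485/1.406e+09 = 3.451e-07 kg/m³ = 0.0003451 mg/L = 0.3451 µg/L.

0.345 µg/L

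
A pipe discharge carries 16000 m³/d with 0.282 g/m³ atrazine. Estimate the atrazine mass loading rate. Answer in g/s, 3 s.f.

0.0522 g/s

16000 m³/d = 0.1852 m³/s.
Mass flux = Q·C = 0.1852 m³/s × 0.282 g/m³ = 0.05222 g/s.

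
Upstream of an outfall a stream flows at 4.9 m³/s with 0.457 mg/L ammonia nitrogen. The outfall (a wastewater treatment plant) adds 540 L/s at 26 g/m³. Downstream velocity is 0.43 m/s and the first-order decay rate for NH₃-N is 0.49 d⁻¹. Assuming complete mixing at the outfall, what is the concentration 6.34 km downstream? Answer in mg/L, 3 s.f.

540 L/s = 0.54 m³/s.
After complete mixing, C₀ = (0.54·26 + 4.9·0.457) / 5.44 = 2.993 mg/L.
Travel time t = 6340 m / 0.43 m/s = 1.474e+04 s = 0.1707 d.
C = 2.993·exp(−0.49·0.1707) = 2.993·0.9198 = 2.752 mg/L.

2.75 mg/L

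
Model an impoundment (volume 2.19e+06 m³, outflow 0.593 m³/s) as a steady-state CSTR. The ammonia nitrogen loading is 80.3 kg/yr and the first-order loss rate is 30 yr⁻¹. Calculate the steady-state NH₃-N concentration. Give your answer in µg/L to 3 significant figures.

0.951 µg/L

Outflow Q = 0.593 m³/s × 3.156e+07 s/yr = 1.871e+07 m³/yr.
Steady-state CSTR mass balance: W = Q·C + k·V·C, so C = W/(Q + kV).
Q + kV = 1.871e+07 + 30·2.19e+06 = 8.441e+07 m³/yr.
C = 80.3/8.441e+07 = 9.513e-07 kg/m³ = 0.0009513 mg/L = 0.9513 µg/L.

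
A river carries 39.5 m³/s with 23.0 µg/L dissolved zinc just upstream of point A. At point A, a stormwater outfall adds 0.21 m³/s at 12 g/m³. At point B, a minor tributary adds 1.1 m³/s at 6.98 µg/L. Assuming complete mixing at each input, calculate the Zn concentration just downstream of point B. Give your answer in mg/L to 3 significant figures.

23.0 µg/L = 0.023 mg/L.
After input A: C = (39.5·0.023 + 0.21·12) / 39.71 = 0.08634 mg/L.
6.98 µg/L = 0.00698 mg/L.
After input B: C = (39.71·0.08634 + 1.1·0.00698) / 40.81 = 0.0842 mg/L.

0.0842 mg/L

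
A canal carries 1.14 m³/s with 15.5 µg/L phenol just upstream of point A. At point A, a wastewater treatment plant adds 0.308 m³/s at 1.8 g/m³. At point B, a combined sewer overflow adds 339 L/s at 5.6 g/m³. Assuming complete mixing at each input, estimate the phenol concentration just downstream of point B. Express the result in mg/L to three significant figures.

1.38 mg/L

15.5 µg/L = 0.0155 mg/L.
After input A: C = (1.14·0.0155 + 0.308·1.8) / 1.448 = 0.3951 mg/L.
339 L/s = 0.339 m³/s.
After input B: C = (1.448·0.3951 + 0.339·5.6) / 1.787 = 1.382 mg/L.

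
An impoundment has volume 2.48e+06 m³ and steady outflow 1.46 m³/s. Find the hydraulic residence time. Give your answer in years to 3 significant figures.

0.0538 yr

Q = 1.46 m³/s × 3.156e+07 s/yr = 4.607e+07 m³/yr.
Hydraulic residence time τ = V/Q = 2.48e+06/4.607e+07 = 0.05383 yr.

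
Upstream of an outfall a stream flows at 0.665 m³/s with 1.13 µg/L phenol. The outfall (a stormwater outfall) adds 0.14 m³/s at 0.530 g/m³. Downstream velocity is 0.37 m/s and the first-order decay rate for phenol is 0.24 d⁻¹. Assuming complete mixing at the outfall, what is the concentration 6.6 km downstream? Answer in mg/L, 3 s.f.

1.13 µg/L = 0.00113 mg/L.
After complete mixing, C₀ = (0.14·0.53 + 0.665·0.00113) / 0.805 = 0.09311 mg/L.
Travel time t = 6600 m / 0.37 m/s = 1.784e+04 s = 0.2065 d.
C = 0.09311·exp(−0.24·0.2065) = 0.09311·0.9517 = 0.08861 mg/L.

0.0886 mg/L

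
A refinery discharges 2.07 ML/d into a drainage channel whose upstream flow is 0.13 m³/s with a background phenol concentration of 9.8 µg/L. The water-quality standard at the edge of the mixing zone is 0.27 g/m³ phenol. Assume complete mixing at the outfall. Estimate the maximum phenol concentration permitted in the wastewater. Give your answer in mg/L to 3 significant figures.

2.07 ML/d = 0.02396 m³/s.
9.8 µg/L = 0.0098 mg/L.
Mass balance: 0.27·0.154 = 0.02396·Cₑ + 0.13·0.0098.
Cₑ = (0.04157 − 0.001274) / 0.02396 = 1.682 mg/L.

1.68 mg/L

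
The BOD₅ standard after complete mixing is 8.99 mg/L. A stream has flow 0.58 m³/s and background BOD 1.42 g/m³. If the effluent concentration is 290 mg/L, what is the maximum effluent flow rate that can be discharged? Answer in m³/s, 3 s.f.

Mass balance at complete mixing: C_std·(Q_w + Q_r) = Q_w·C_e + Q_r·C_b.
Rearranging, Q_w = Q_r·(C_std − C_b)/(C_e − C_std) = 0.58·(8.99 − 1.42) / (290 − 8.99) = 0.01562 m³/s.

0.0156 m³/s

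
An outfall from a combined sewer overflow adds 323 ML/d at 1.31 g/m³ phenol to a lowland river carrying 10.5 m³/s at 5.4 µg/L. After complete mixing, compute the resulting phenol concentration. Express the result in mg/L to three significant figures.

0.348 mg/L

323 ML/d = 3.738 m³/s.
5.4 µg/L = 0.0054 mg/L.
Conservation of mass across the mixing zone: C = (3.738·1.31 + 10.5·0.0054) / (3.738 + 10.5) = 4.954/14.24 = 0.3479 mg/L.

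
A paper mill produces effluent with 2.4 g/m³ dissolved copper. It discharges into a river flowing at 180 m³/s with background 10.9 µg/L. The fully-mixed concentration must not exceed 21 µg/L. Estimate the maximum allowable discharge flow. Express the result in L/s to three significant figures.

764 L/s

10.9 µg/L = 0.0109 mg/L.
21 µg/L = 0.021 mg/L.
Mass balance at complete mixing: C_std·(Q_w + Q_r) = Q_w·C_e + Q_r·C_b.
Rearranging, Q_w = Q_r·(C_std − C_b)/(C_e − C_std) = 180·(0.021 − 0.0109) / (2.4 − 0.021) = 0.7642 m³/s.
= 764.2 L/s.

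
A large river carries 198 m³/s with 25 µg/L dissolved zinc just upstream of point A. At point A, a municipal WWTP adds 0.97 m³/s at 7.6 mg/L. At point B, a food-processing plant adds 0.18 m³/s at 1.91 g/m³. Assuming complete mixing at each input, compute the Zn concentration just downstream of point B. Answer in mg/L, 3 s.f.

25 µg/L = 0.025 mg/L.
After input A: C = (198·0.025 + 0.97·7.6) / 199 = 0.06193 mg/L.
After input B: C = (199·0.06193 + 0.18·1.91) / 199.2 = 0.0636 mg/L.

0.0636 mg/L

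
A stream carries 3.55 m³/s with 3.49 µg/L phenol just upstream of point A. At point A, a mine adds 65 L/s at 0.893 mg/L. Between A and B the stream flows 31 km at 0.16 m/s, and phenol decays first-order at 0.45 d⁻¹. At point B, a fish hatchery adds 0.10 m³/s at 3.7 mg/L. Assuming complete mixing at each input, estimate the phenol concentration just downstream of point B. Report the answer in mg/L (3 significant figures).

0.107 mg/L

3.49 µg/L = 0.00349 mg/L.
65 L/s = 0.065 m³/s.
After input A: C = (3.55·0.00349 + 0.065·0.893) / 3.615 = 0.01948 mg/L.
Over the 31 km reach to input B (t = 1.938e+05 s = 2.242 d), decay gives C = 0.01948·exp(−0.45·2.242) = 0.007103 mg/L.
After input B: C = (3.615·0.007103 + 0.1·3.7) / 3.715 = 0.1065 mg/L.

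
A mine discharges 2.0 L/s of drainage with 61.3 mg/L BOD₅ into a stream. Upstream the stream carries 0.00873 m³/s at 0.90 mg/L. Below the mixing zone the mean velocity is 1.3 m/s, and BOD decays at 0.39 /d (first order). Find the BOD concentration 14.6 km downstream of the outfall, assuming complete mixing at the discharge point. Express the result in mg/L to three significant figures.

11.6 mg/L

2.0 L/s = 0.002 m³/s.
After complete mixing, C₀ = (0.002·61.3 + 0.00873·0.9) / 0.01073 = 12.16 mg/L.
Travel time t = 1.46e+04 m / 1.3 m/s = 1.123e+04 s = 0.13 d.
C = 12.16·exp(−0.39·0.13) = 12.16·0.9506 = 11.56 mg/L.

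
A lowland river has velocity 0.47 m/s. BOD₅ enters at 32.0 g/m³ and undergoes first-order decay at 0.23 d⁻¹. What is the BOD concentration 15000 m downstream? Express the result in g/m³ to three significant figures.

Travel time t = 15000 m / 0.47 m/s = 1.5e+04/0.47 = 3.191e+04 s = 0.3694 d.
First-order decay: C = 32.0·exp(−0.23·0.3694) = 32.0·0.9186 = 29.39 g/m³.

29.4 g/m³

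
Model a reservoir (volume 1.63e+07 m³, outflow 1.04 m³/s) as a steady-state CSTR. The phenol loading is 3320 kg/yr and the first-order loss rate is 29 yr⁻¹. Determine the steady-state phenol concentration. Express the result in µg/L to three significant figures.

Outflow Q = 1.04 m³/s × 3.156e+07 s/yr = 3.282e+07 m³/yr.
Steady-state CSTR mass balance: W = Q·C + k·V·C, so C = W/(Q + kV).
Q + kV = 3.282e+07 + 29·1.63e+07 = 5.055e+08 m³/yr.
C = 3320/5.055e+08 = 6.567e-06 kg/m³ = 0.006567 mg/L = 6.567 µg/L.

6.57 µg/L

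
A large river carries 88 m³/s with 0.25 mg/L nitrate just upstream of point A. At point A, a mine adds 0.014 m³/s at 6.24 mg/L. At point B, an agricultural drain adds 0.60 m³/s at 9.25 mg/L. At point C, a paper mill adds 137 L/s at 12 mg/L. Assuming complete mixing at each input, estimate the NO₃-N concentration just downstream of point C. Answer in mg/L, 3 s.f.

0.330 mg/L

After input A: C = (88·0.25 + 0.014·6.24) / 88.01 = 0.251 mg/L.
After input B: C = (88.01·0.251 + 0.6·9.25) / 88.61 = 0.3119 mg/L.
137 L/s = 0.137 m³/s.
After input C: C = (88.61·0.3119 + 0.137·12) / 88.75 = 0.3299 mg/L.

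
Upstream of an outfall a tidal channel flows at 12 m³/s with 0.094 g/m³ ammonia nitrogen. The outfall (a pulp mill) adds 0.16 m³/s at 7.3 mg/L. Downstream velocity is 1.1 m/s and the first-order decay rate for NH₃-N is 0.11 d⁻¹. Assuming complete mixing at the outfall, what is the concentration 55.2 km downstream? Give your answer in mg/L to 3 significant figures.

After complete mixing, C₀ = (0.16·7.3 + 12·0.094) / 12.16 = 0.1888 mg/L.
Travel time t = 5.52e+04 m / 1.1 m/s = 5.018e+04 s = 0.5808 d.
C = 0.1888·exp(−0.11·0.5808) = 0.1888·0.9381 = 0.1771 mg/L.

0.177 mg/L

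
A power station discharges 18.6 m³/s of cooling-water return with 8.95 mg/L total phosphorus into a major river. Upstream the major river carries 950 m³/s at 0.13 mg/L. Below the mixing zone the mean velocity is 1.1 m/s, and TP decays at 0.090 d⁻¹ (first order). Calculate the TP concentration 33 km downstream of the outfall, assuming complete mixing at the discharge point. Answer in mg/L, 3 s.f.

After complete mixing, C₀ = (18.6·8.95 + 950·0.13) / 968.6 = 0.2994 mg/L.
Travel time t = 3.3e+04 m / 1.1 m/s = 3e+04 s = 0.3472 d.
C = 0.2994·exp(−0.090·0.3472) = 0.2994·0.9692 = 0.2902 mg/L.

0.290 mg/L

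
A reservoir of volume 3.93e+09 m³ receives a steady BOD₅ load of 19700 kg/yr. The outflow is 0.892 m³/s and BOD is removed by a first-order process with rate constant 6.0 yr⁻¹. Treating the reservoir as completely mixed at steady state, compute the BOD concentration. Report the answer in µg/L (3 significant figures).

0.834 µg/L

Outflow Q = 0.892 m³/s × 3.156e+07 s/yr = 2.815e+07 m³/yr.
Steady-state CSTR mass balance: W = Q·C + k·V·C, so C = W/(Q + kV).
Q + kV = 2.815e+07 + 6.0·3.93e+09 = 2.361e+10 m³/yr.
C = 19700/2.361e+10 = 8.345e-07 kg/m³ = 0.0008345 mg/L = 0.8345 µg/L.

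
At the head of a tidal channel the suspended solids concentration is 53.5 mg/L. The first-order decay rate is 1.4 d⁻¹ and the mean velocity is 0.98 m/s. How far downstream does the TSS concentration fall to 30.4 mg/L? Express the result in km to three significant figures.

34.2 km

From C = C₀·e^(−kt), t = ln(C₀/C)/k = ln(53.5/30.4)/1.4 = 0.5652/1.4 = 0.4037 d.
Distance = v·t = 0.98 m/s × 3.488e+04 s = 3.419e+04 m = 34.19 km.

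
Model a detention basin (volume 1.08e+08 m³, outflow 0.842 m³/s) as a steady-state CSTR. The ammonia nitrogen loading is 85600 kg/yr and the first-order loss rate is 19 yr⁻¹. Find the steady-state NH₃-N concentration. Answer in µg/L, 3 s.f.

41.2 µg/L

Outflow Q = 0.842 m³/s × 3.156e+07 s/yr = 2.657e+07 m³/yr.
Steady-state CSTR mass balance: W = Q·C + k·V·C, so C = W/(Q + kV).
Q + kV = 2.657e+07 + 19·1.08e+08 = 2.079e+09 m³/yr.
C = 85600/2.079e+09 = 4.118e-05 kg/m³ = 0.04118 mg/L = 41.18 µg/L.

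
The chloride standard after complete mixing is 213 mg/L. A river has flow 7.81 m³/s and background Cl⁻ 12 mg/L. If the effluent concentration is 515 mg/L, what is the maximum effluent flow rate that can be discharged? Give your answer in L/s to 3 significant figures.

Mass balance at complete mixing: C_std·(Q_w + Q_r) = Q_w·C_e + Q_r·C_b.
Rearranging, Q_w = Q_r·(C_std − C_b)/(C_e − C_std) = 7.81·(213 − 12) / (515 − 213) = 5.198 m³/s.
= 5198 L/s.

5200 L/s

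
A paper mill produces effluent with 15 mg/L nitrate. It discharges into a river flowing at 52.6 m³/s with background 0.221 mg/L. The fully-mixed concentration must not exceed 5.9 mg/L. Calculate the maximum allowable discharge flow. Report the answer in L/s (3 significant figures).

32800 L/s

Mass balance at complete mixing: C_std·(Q_w + Q_r) = Q_w·C_e + Q_r·C_b.
Rearranging, Q_w = Q_r·(C_std − C_b)/(C_e − C_std) = 52.6·(5.9 − 0.221) / (15 − 5.9) = 32.83 m³/s.
= 3.283e+04 L/s.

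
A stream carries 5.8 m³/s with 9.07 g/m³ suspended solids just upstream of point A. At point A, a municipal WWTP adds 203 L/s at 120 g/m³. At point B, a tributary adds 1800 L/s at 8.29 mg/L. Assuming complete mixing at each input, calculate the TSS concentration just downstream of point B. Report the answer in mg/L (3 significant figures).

203 L/s = 0.203 m³/s.
After input A: C = (5.8·9.07 + 0.203·120) / 6.003 = 12.82 mg/L.
1800 L/s = 1.8 m³/s.
After input B: C = (6.003·12.82 + 1.8·8.29) / 7.803 = 11.78 mg/L.

11.8 mg/L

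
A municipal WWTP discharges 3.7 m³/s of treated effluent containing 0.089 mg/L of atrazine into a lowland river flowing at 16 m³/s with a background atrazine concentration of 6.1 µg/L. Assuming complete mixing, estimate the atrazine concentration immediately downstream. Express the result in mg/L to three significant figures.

0.0217 mg/L

6.1 µg/L = 0.0061 mg/L.
Conservation of mass across the mixing zone: C = (3.7·0.089 + 16·0.0061) / (3.7 + 16) = 0.4269/19.7 = 0.02167 mg/L.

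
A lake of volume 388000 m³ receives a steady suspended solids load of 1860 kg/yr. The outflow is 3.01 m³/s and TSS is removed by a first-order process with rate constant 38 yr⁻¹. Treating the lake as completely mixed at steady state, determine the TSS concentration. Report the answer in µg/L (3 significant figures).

Outflow Q = 3.01 m³/s × 3.156e+07 s/yr = 9.499e+07 m³/yr.
Steady-state CSTR mass balance: W = Q·C + k·V·C, so C = W/(Q + kV).
Q + kV = 9.499e+07 + 38·388000 = 1.097e+08 m³/yr.
C = 1860/1.097e+08 = 1.695e-05 kg/m³ = 0.01695 mg/L = 16.95 µg/L.

17.0 µg/L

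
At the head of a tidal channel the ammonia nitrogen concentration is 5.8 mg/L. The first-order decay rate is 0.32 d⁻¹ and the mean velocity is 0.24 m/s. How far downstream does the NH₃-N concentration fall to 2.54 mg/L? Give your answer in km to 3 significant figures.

53.5 km

From C = C₀·e^(−kt), t = ln(C₀/C)/k = ln(5.8/2.54)/0.32 = 0.8257/0.32 = 2.58 d.
Distance = v·t = 0.24 m/s × 2.229e+05 s = 5.35e+04 m = 53.5 km.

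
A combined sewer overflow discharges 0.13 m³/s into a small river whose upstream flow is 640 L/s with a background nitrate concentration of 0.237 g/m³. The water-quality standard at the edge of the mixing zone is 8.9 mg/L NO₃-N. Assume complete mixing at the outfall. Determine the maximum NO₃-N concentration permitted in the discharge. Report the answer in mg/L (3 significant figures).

51.5 mg/L

640 L/s = 0.64 m³/s.
Mass balance: 8.9·0.77 = 0.13·Cₑ + 0.64·0.237.
Cₑ = (6.853 − 0.1517) / 0.13 = 51.55 mg/L.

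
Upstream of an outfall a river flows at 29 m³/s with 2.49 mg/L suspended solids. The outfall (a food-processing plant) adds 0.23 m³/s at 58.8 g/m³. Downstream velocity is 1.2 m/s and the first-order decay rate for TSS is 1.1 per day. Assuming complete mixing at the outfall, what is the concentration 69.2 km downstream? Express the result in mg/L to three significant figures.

After complete mixing, C₀ = (0.23·58.8 + 29·2.49) / 29.23 = 2.933 mg/L.
Travel time t = 6.92e+04 m / 1.2 m/s = 5.767e+04 s = 0.6674 d.
C = 2.933·exp(−1.1·0.6674) = 2.933·0.4799 = 1.408 mg/L.

1.41 mg/L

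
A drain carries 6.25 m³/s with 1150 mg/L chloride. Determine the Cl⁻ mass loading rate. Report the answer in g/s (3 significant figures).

7190 g/s

Mass flux = Q·C = 6.25 m³/s × 1150 g/m³ = 7188 g/s.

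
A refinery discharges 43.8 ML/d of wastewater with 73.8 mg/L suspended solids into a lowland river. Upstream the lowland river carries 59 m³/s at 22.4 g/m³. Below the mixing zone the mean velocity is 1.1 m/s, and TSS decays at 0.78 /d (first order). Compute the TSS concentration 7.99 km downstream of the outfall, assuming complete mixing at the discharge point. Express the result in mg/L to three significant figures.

43.8 ML/d = 0.5069 m³/s.
After complete mixing, C₀ = (0.5069·73.8 + 59·22.4) / 59.51 = 22.84 mg/L.
Travel time t = 7990 m / 1.1 m/s = 7264 s = 0.08407 d.
C = 22.84·exp(−0.78·0.08407) = 22.84·0.9365 = 21.39 mg/L.

21.4 mg/L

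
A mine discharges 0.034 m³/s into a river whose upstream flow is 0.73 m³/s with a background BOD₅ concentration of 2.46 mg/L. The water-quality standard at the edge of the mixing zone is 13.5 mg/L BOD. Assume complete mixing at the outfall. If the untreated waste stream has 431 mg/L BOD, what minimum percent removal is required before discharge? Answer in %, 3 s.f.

41.9 %

Mass balance: 13.5·0.764 = 0.034·Cₑ + 0.73·2.46.
Cₑ = (10.31 − 1.796) / 0.034 = 250.5 mg/L.
Required removal = 1 − 250.5/431 = 41.87 %.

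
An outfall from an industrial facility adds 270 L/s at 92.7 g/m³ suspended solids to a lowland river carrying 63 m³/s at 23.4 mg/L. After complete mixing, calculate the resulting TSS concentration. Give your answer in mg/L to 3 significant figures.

23.7 mg/L

270 L/s = 0.27 m³/s.
Flow-weighted mixing gives C = (0.27·92.7 + 63·23.4) / (0.27 + 63) = 1499/63.27 = 23.7 mg/L.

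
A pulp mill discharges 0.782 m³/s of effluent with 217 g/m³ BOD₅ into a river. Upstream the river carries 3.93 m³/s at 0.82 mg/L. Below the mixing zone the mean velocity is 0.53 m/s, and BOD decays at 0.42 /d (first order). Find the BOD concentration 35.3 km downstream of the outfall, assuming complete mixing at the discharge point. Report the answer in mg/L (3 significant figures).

26.5 mg/L

After complete mixing, C₀ = (0.782·217 + 3.93·0.82) / 4.712 = 36.7 mg/L.
Travel time t = 3.53e+04 m / 0.53 m/s = 6.66e+04 s = 0.7709 d.
C = 36.7·exp(−0.42·0.7709) = 36.7·0.7234 = 26.55 mg/L.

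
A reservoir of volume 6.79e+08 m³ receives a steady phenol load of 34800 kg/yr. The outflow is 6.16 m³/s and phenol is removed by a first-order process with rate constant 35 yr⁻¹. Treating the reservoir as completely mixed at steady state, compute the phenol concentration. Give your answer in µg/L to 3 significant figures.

1.45 µg/L

Outflow Q = 6.16 m³/s × 3.156e+07 s/yr = 1.944e+08 m³/yr.
Steady-state CSTR mass balance: W = Q·C + k·V·C, so C = W/(Q + kV).
Q + kV = 1.944e+08 + 35·6.79e+08 = 2.396e+10 m³/yr.
C = 34800/2.396e+10 = 1.452e-06 kg/m³ = 0.001452 mg/L = 1.452 µg/L.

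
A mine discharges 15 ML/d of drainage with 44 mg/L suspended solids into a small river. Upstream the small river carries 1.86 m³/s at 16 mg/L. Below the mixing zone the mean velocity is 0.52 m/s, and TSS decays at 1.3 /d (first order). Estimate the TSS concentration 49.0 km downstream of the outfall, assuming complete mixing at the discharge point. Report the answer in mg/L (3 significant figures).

4.45 mg/L

15 ML/d = 0.1736 m³/s.
After complete mixing, C₀ = (0.1736·44 + 1.86·16) / 2.034 = 18.39 mg/L.
Travel time t = 4.9e+04 m / 0.52 m/s = 9.423e+04 s = 1.091 d.
C = 18.39·exp(−1.3·1.091) = 18.39·0.2422 = 4.455 mg/L.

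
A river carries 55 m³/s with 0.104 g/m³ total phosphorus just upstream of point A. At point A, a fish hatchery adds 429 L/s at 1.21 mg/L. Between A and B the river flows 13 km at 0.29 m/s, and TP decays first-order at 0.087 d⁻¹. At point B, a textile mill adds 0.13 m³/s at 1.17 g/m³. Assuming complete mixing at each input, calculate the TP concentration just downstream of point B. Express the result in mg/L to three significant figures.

0.110 mg/L

429 L/s = 0.429 m³/s.
After input A: C = (55·0.104 + 0.429·1.21) / 55.43 = 0.1126 mg/L.
Over the 13 km reach to input B (t = 4.483e+04 s = 0.5188 d), decay gives C = 0.1126·exp(−0.087·0.5188) = 0.1076 mg/L.
After input B: C = (55.43·0.1076 + 0.13·1.17) / 55.56 = 0.1101 mg/L.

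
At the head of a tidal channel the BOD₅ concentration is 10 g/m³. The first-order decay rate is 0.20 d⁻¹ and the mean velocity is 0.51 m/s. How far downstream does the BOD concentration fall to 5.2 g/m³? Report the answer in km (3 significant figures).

From C = C₀·e^(−kt), t = ln(C₀/C)/k = ln(10/5.2)/0.20 = 0.6539/0.20 = 3.27 d.
Distance = v·t = 0.51 m/s × 2.825e+05 s = 1.441e+05 m = 144.1 km.

144 km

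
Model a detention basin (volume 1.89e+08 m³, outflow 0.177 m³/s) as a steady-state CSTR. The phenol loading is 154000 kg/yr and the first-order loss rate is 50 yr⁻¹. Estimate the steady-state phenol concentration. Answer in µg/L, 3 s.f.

16.3 µg/L

Outflow Q = 0.177 m³/s × 3.156e+07 s/yr = 5.586e+06 m³/yr.
Steady-state CSTR mass balance: W = Q·C + k·V·C, so C = W/(Q + kV).
Q + kV = 5.586e+06 + 50·1.89e+08 = 9.456e+09 m³/yr.
C = 154000/9.456e+09 = 1.629e-05 kg/m³ = 0.01629 mg/L = 16.29 µg/L.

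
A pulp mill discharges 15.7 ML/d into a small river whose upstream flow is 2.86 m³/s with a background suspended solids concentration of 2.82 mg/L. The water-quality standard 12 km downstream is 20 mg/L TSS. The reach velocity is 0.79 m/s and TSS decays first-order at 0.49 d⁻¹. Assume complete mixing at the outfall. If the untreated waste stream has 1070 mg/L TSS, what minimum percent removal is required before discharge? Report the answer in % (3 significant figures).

15.7 ML/d = 0.1817 m³/s.
Travel time to the compliance point: t = 1.2e+04/0.79 = 1.519e+04 s = 0.1758 d; decay factor exp(−0.49·0.1758) = 0.9175.
So the concentration just after mixing may be at most 20/0.9175 = 21.8 mg/L.
Mass balance: 21.8·3.042 = 0.1817·Cₑ + 2.86·2.82.
Cₑ = (66.31 − 8.065) / 0.1817 = 320.5 mg/L.
Required removal = 1 − 320.5/1070 = 70.05 %.

70.0 %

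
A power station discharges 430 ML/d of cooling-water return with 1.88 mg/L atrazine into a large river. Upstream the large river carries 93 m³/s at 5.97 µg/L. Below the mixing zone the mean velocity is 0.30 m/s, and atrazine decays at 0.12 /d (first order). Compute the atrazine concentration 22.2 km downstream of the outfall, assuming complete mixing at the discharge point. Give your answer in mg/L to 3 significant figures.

0.0913 mg/L

430 ML/d = 4.977 m³/s.
5.97 µg/L = 0.00597 mg/L.
After complete mixing, C₀ = (4.977·1.88 + 93·0.00597) / 97.98 = 0.1012 mg/L.
Travel time t = 2.22e+04 m / 0.30 m/s = 7.4e+04 s = 0.8565 d.
C = 0.1012·exp(−0.12·0.8565) = 0.1012·0.9023 = 0.09128 mg/L.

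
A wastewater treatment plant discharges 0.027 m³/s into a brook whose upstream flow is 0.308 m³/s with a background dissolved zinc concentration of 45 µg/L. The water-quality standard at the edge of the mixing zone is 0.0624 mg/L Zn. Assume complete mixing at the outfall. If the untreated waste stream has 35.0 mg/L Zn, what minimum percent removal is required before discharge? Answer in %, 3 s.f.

45 µg/L = 0.045 mg/L.
Mass balance: 0.0624·0.335 = 0.027·Cₑ + 0.308·0.045.
Cₑ = (0.0209 − 0.01386) / 0.027 = 0.2609 mg/L.
Required removal = 1 − 0.2609/35.0 = 99.25 %.

99.3 %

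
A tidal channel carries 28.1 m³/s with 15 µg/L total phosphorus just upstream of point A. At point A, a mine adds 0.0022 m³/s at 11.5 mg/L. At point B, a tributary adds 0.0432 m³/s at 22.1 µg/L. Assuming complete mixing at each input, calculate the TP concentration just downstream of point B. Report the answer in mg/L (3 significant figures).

15 µg/L = 0.015 mg/L.
After input A: C = (28.1·0.015 + 0.0022·11.5) / 28.1 = 0.0159 mg/L.
22.1 µg/L = 0.0221 mg/L.
After input B: C = (28.1·0.0159 + 0.0432·0.0221) / 28.15 = 0.01591 mg/L.

0.0159 mg/L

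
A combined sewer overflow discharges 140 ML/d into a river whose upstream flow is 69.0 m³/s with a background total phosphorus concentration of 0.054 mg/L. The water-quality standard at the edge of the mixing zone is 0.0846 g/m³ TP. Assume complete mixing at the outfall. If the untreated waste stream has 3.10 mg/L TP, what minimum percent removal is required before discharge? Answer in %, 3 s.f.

55.2 %

140 ML/d = 1.62 m³/s.
Mass balance: 0.0846·70.62 = 1.62·Cₑ + 69·0.054.
Cₑ = (5.974 − 3.726) / 1.62 = 1.388 mg/L.
Required removal = 1 − 1.388/3.10 = 55.24 %.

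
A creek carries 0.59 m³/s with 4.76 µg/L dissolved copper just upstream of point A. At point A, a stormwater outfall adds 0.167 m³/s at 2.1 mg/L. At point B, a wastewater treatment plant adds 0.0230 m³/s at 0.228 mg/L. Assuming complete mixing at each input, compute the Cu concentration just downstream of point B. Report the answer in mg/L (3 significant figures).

4.76 µg/L = 0.00476 mg/L.
After input A: C = (0.59·0.00476 + 0.167·2.1) / 0.757 = 0.467 mg/L.
After input B: C = (0.757·0.467 + 0.023·0.228) / 0.78 = 0.4599 mg/L.

0.460 mg/L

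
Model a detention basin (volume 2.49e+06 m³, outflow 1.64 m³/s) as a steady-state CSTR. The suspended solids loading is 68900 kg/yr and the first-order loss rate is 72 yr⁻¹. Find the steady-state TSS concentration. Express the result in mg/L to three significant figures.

Outflow Q = 1.64 m³/s × 3.156e+07 s/yr = 5.175e+07 m³/yr.
Steady-state CSTR mass balance: W = Q·C + k·V·C, so C = W/(Q + kV).
Q + kV = 5.175e+07 + 72·2.49e+06 = 2.31e+08 m³/yr.
C = 68900/2.31e+08 = 0.0002982 kg/m³ = 0.2982 mg/L.

0.298 mg/L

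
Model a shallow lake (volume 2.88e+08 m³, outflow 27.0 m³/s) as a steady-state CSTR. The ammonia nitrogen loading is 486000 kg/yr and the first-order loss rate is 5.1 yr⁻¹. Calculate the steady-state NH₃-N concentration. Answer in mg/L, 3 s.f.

Outflow Q = 27.0 m³/s × 3.156e+07 s/yr = 8.521e+08 m³/yr.
Steady-state CSTR mass balance: W = Q·C + k·V·C, so C = W/(Q + kV).
Q + kV = 8.521e+08 + 5.1·2.88e+08 = 2.321e+09 m³/yr.
C = 486000/2.321e+09 = 0.0002094 kg/m³ = 0.2094 mg/L.

0.209 mg/L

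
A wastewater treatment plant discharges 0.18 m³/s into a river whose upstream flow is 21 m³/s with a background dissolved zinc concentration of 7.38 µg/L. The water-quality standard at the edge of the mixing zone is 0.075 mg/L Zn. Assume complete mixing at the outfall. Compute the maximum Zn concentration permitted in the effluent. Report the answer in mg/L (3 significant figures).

7.38 µg/L = 0.00738 mg/L.
Mass balance: 0.075·21.18 = 0.18·Cₑ + 21·0.00738.
Cₑ = (1.589 − 0.155) / 0.18 = 7.964 mg/L.

7.96 mg/L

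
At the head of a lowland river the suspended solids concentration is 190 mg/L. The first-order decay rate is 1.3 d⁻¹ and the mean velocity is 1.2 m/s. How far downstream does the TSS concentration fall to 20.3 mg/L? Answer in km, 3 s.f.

From C = C₀·e^(−kt), t = ln(C₀/C)/k = ln(190/20.3)/1.3 = 2.236/1.3 = 1.72 d.
Distance = v·t = 1.2 m/s × 1.486e+05 s = 1.784e+05 m = 178.4 km.

178 km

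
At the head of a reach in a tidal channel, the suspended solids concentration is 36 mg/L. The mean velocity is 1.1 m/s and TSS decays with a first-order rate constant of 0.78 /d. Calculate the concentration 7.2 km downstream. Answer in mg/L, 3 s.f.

33.9 mg/L

Travel time t = 7.2 km / 1.1 m/s = 7200/1.1 = 6545 s = 0.07576 d.
First-order decay: C = 36·exp(−0.78·0.07576) = 36·0.9426 = 33.93 mg/L.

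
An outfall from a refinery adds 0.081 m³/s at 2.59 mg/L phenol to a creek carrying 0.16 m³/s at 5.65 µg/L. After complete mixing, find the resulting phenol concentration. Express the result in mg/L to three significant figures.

0.874 mg/L

5.65 µg/L = 0.00565 mg/L.
Flow-weighted mixing gives C = (0.081·2.59 + 0.16·0.00565) / (0.081 + 0.16) = 0.2107/0.241 = 0.8742 mg/L.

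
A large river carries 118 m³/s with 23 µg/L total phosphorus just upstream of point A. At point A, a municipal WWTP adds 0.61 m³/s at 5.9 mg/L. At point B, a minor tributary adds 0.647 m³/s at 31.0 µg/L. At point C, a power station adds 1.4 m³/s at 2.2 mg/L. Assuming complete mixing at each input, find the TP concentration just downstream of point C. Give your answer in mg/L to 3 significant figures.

23 µg/L = 0.023 mg/L.
After input A: C = (118·0.023 + 0.61·5.9) / 118.6 = 0.05322 mg/L.
31.0 µg/L = 0.031 mg/L.
After input B: C = (118.6·0.05322 + 0.647·0.031) / 119.3 = 0.0531 mg/L.
After input C: C = (119.3·0.0531 + 1.4·2.2) / 120.7 = 0.07802 mg/L.

0.0780 mg/L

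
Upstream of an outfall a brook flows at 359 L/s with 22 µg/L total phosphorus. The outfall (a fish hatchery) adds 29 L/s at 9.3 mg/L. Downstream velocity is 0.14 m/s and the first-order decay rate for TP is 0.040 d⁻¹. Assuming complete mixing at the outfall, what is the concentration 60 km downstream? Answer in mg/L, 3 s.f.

0.587 mg/L

29 L/s = 0.029 m³/s.
359 L/s = 0.359 m³/s.
22 µg/L = 0.022 mg/L.
After complete mixing, C₀ = (0.029·9.3 + 0.359·0.022) / 0.388 = 0.7155 mg/L.
Travel time t = 6e+04 m / 0.14 m/s = 4.286e+05 s = 4.96 d.
C = 0.7155·exp(−0.040·4.96) = 0.7155·0.82 = 0.5867 mg/L.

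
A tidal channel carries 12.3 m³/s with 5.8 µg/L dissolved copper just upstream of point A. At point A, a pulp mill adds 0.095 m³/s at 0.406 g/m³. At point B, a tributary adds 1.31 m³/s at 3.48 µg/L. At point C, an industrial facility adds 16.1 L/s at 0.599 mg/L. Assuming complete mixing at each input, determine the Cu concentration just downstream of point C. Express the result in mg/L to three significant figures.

0.00905 mg/L

5.8 µg/L = 0.0058 mg/L.
After input A: C = (12.3·0.0058 + 0.095·0.406) / 12.4 = 0.008867 mg/L.
3.48 µg/L = 0.00348 mg/L.
After input B: C = (12.4·0.008867 + 1.31·0.00348) / 13.71 = 0.008352 mg/L.
16.1 L/s = 0.0161 m³/s.
After input C: C = (13.71·0.008352 + 0.0161·0.599) / 13.72 = 0.009045 mg/L.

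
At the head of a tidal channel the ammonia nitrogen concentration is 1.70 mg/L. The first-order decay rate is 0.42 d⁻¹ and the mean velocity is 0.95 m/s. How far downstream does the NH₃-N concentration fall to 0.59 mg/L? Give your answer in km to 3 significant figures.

207 km

From C = C₀·e^(−kt), t = ln(C₀/C)/k = ln(1.70/0.59)/0.42 = 1.058/0.42 = 2.52 d.
Distance = v·t = 0.95 m/s × 2.177e+05 s = 2.068e+05 m = 206.8 km.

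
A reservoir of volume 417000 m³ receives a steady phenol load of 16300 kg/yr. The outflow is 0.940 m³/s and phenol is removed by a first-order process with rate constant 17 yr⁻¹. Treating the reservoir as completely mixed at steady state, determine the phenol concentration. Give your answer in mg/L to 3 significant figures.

Outflow Q = 0.940 m³/s × 3.156e+07 s/yr = 2.966e+07 m³/yr.
Steady-state CSTR mass balance: W = Q·C + k·V·C, so C = W/(Q + kV).
Q + kV = 2.966e+07 + 17·417000 = 3.675e+07 m³/yr.
C = 16300/3.675e+07 = 0.0004435 kg/m³ = 0.4435 mg/L.

0.443 mg/L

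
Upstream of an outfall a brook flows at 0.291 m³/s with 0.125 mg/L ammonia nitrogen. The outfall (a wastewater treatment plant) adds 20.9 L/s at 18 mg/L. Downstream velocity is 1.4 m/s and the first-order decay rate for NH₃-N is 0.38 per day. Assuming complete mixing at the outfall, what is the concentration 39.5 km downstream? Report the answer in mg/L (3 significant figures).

20.9 L/s = 0.0209 m³/s.
After complete mixing, C₀ = (0.0209·18 + 0.291·0.125) / 0.3119 = 1.323 mg/L.
Travel time t = 3.95e+04 m / 1.4 m/s = 2.821e+04 s = 0.3266 d.
C = 1.323·exp(−0.38·0.3266) = 1.323·0.8833 = 1.168 mg/L.

1.17 mg/L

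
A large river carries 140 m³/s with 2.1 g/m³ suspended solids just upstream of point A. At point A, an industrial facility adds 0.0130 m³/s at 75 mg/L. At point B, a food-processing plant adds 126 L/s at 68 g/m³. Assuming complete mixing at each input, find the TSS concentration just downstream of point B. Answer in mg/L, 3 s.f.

After input A: C = (140·2.1 + 0.013·75) / 140 = 2.107 mg/L.
126 L/s = 0.126 m³/s.
After input B: C = (140·2.107 + 0.126·68) / 140.1 = 2.166 mg/L.

2.17 mg/L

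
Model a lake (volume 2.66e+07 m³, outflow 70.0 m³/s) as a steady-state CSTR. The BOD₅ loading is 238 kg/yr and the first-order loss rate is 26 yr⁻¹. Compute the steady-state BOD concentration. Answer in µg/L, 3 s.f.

0.0821 µg/L

Outflow Q = 70.0 m³/s × 3.156e+07 s/yr = 2.209e+09 m³/yr.
Steady-state CSTR mass balance: W = Q·C + k·V·C, so C = W/(Q + kV).
Q + kV = 2.209e+09 + 26·2.66e+07 = 2.901e+09 m³/yr.
C = 238/2.901e+09 = 8.205e-08 kg/m³ = 8.205e-05 mg/L = 0.08205 µg/L.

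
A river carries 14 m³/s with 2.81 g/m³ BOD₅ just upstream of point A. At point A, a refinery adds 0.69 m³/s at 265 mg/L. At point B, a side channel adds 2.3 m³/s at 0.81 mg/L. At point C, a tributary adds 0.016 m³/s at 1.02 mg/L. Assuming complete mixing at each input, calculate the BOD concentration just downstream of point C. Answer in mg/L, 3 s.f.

After input A: C = (14·2.81 + 0.69·265) / 14.69 = 15.13 mg/L.
After input B: C = (14.69·15.13 + 2.3·0.81) / 16.99 = 13.19 mg/L.
After input C: C = (16.99·13.19 + 0.016·1.02) / 17.01 = 13.18 mg/L.

13.2 mg/L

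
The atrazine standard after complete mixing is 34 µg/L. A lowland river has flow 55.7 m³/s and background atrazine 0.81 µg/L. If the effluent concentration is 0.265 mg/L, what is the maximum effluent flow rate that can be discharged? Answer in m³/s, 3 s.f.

8.00 m³/s

0.81 µg/L = 0.00081 mg/L.
34 µg/L = 0.034 mg/L.
Mass balance at complete mixing: C_std·(Q_w + Q_r) = Q_w·C_e + Q_r·C_b.
Rearranging, Q_w = Q_r·(C_std − C_b)/(C_e − C_std) = 55.7·(0.034 − 0.00081) / (0.265 − 0.034) = 8.003 m³/s.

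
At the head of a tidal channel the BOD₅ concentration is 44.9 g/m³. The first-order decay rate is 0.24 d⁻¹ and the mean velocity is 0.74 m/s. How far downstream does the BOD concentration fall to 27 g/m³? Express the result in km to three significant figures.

From C = C₀·e^(−kt), t = ln(C₀/C)/k = ln(44.9/27)/0.24 = 0.5086/0.24 = 2.119 d.
Distance = v·t = 0.74 m/s × 1.831e+05 s = 1.355e+05 m = 135.5 km.

135 km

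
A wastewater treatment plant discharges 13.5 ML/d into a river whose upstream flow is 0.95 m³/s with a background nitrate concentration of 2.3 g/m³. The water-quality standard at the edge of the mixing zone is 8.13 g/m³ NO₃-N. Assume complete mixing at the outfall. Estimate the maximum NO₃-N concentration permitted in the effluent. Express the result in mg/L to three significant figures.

43.6 mg/L

13.5 ML/d = 0.1562 m³/s.
Mass balance: 8.13·1.106 = 0.1562·Cₑ + 0.95·2.3.
Cₑ = (8.994 − 2.185) / 0.1562 = 43.58 mg/L.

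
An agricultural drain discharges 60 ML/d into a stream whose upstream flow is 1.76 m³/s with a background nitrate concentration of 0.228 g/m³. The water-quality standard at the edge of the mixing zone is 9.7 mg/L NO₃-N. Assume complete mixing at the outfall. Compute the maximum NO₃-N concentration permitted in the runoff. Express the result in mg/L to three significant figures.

33.7 mg/L

60 ML/d = 0.6944 m³/s.
Mass balance: 9.7·2.454 = 0.6944·Cₑ + 1.76·0.228.
Cₑ = (23.81 − 0.4013) / 0.6944 = 33.71 mg/L.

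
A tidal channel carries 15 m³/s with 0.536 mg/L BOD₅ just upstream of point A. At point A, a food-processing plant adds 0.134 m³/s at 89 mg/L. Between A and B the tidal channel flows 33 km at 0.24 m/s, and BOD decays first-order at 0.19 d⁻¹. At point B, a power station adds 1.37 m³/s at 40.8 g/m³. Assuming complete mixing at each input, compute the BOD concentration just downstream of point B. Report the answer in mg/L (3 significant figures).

4.28 mg/L

After input A: C = (15·0.536 + 0.134·89) / 15.13 = 1.319 mg/L.
Over the 33 km reach to input B (t = 1.375e+05 s = 1.591 d), decay gives C = 1.319·exp(−0.19·1.591) = 0.975 mg/L.
After input B: C = (15.13·0.975 + 1.37·40.8) / 16.5 = 4.281 mg/L.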